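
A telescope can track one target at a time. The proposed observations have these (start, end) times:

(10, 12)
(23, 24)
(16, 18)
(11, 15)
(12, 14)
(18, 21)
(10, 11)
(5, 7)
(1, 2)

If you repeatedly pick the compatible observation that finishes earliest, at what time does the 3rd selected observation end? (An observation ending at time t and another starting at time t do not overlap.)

11

Greedy by earliest finish: after sorting by end time, pick each interval compatible with the last pick.
Sorted by end: (1,2)  (5,7)  (10,11)  (10,12)  (12,14)  (11,15)  (16,18)  (18,21)  (23,24)
take (1,2); take (5,7); take (10,11); take (12,14); skip (11,15); take (16,18); take (18,21); take (23,24).
Selected: (1,2) (5,7) (10,11) (12,14) (16,18) (18,21) (23,24)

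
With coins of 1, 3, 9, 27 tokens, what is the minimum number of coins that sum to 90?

4

90 = 3×27 + 1×9
Total coins = 3 + 1 = 4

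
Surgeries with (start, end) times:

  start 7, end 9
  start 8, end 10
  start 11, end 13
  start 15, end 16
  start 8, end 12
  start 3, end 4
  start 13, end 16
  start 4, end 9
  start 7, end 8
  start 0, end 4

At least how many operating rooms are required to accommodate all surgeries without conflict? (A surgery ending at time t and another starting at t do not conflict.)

4

Count concurrent intervals with a sweep; the peak is the room count.
Events (time:±→running): 0:+→1 3:+→2 4:-→1 4:-→0 4:+→1 7:+→2 7:+→3 8:-→2 8:+→3 8:+→4 … peak 4.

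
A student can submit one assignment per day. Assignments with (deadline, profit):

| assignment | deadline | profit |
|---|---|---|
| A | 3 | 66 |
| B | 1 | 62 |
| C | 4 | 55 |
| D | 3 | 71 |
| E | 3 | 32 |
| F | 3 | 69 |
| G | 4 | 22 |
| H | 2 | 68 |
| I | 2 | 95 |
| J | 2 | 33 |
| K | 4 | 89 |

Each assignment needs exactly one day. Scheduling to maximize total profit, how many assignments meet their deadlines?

Profit order: I=95 K=89 D=71 F=69 H=68 A=66 B=62 C=55 J=33 E=32 G=22
Assign: I→slot 2, K→slot 4, D→slot 3, F→slot 1, H skipped, A skipped, B skipped, C skipped, J skipped, E skipped, G skipped.
Slots: [1:F] [2:I] [3:D] [4:K]
4 of 11 scheduled.

4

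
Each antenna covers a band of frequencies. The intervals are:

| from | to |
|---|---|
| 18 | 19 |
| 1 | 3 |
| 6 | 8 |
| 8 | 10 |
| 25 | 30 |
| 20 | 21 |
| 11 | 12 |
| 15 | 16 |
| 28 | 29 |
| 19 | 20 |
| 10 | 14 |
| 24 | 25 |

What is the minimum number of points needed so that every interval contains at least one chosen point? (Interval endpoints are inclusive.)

Sorted: [1,3] [6,8] [8,10] [11,12] [10,14] [15,16] [18,19] [19,20] [20,21] [24,25] [28,29] [25,30]
{[1,3]} hit by 3; {[6,8],[8,10]} hit by 8; {[11,12],[10,14]} hit by 12; {[15,16]} hit by 16; {[18,19],[19,20]} hit by 19; {[20,21]} hit by 21; {[24,25]} hit by 25; {[28,29],[25,30]} hit by 29.
Points: 3, 8, 12, 16, 19, 21, 25, 29 (8 total).

8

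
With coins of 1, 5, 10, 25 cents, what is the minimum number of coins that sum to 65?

4

Greedy: take as many of the largest coin as possible, then repeat with the remainder.
65 = 2×25 + 1×10 + 1×5
Total coins = 2 + 1 + 1 = 4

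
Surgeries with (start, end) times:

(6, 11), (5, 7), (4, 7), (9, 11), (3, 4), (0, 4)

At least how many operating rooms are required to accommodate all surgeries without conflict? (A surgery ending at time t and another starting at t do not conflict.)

Count concurrent intervals with a sweep; the peak is the room count.
Events (time:±→running): 0:+→1 3:+→2 4:-→1 4:-→0 4:+→1 5:+→2 6:+→3 … peak 3.

3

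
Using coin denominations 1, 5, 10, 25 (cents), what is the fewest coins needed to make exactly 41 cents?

4

Greedy: take as many of the largest coin as possible, then repeat with the remainder.
41 − 1×25→16 − 1×10→6 − 1×5→1 − 1×1→0
Total coins = 1 + 1 + 1 + 1 = 4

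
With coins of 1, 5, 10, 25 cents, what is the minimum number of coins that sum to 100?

4

100 − 4×25→0
Total coins = 4 = 4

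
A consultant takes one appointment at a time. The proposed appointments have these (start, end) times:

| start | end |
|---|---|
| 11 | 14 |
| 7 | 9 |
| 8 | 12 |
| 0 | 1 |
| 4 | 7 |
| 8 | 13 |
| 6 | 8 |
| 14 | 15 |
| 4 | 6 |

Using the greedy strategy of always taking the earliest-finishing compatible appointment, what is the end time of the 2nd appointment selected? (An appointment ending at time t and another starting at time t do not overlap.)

6

Sort by end time and greedily take each interval whose start is ≥ the last chosen end.
By end time: (0,1), (4,6), (4,7), (6,8), (7,9), (8,12), (8,13), (11,14), (14,15).
Pick (0,1); next start ≥ 1 → (4,6); next start ≥ 6 → (6,8); next start ≥ 8 → (8,12); next start ≥ 12 → (14,15).
Selected: (0,1) (4,6) (6,8) (8,12) (14,15)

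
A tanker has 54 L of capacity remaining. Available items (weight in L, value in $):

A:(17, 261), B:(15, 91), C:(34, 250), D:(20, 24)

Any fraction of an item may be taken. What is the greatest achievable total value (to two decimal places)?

529.20

Ratios (sorted): A 15.35, C 7.35, B 6.07, D 1.20
take A (17 @ 261); take C (34 @ 250); take 3/15 of B → 18.20. Capacity used 54/54.
Total value = 529.20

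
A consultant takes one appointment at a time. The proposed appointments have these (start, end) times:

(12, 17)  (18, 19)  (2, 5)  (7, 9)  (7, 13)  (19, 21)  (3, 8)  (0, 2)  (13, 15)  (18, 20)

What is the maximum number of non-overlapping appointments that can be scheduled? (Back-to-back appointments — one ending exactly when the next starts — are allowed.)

Order by finish time; keep every interval that doesn't clash with the previous kept one.
Sorted by end: (0,2)  (2,5)  (3,8)  (7,9)  (7,13)  (13,15)  (12,17)  (18,19)  (18,20)  (19,21)
take (0,2); take (2,5); skip (3,8); take (7,9); skip (7,13); take (13,15); take (18,19); take (19,21).
Selected 6 appointments.

6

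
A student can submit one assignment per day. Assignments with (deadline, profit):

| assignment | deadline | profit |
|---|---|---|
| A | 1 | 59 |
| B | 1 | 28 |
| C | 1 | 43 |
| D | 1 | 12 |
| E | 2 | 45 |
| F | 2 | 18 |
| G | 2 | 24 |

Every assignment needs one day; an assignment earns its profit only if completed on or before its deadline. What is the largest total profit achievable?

By profit: A(d1,59), E(d2,45), C(d1,43), B(d1,28), G(d2,24), F(d2,18), D(d1,12)
A→slot 1; E→slot 2; C skipped; B skipped; G skipped; F skipped; D skipped.
Profit = 59 + 45 = 104

104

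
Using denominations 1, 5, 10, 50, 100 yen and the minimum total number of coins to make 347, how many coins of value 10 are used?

347 − 3×100→47 − 4×10→7 − 1×5→2 − 2×1→0
Count of 10: 4

4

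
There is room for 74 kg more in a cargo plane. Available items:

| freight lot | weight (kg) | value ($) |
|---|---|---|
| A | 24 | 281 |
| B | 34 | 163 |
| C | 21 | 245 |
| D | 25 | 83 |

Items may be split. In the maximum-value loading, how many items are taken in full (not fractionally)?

2

Greedy by value/weight ratio, highest first.
Ratios (sorted): A 11.71, C 11.67, B 4.79, D 3.32
take A (24 @ 281); take C (21 @ 245); take 29/34 of B → 139.03. Capacity used 74/74.
2 item(s) taken whole; one partial (take 29/34 of B).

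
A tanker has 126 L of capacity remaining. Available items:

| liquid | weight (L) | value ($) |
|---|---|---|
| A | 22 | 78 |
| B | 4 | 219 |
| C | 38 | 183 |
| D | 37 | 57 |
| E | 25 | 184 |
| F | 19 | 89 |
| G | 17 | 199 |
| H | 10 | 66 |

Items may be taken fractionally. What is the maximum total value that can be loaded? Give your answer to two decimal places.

Greedy by value/weight ratio, highest first.
Order: B (219/4=54.75) > G (199/17=11.71) > E (184/25=7.36) > H (66/10=6.60) > C (183/38=4.82) > F (89/19=4.68) > A (78/22=3.55) > D (57/37=1.54)
Fill: take B (4 @ 219) → take G (17 @ 199) → take E (25 @ 184) → take H (10 @ 66) → take C (38 @ 183) → take F (19 @ 89) → take 13/22 of A → 46.09; 126/126 used.
Total value = 986.09

986.09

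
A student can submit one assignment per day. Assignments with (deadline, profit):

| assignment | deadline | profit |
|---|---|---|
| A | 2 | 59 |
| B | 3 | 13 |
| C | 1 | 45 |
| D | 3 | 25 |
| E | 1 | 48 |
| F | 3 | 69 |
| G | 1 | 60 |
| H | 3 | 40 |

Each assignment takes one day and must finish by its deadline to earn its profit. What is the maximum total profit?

By profit: F(d3,69), G(d1,60), A(d2,59), E(d1,48), C(d1,45), H(d3,40), D(d3,25), B(d3,13)
F→slot 3; G→slot 1; A→slot 2; E skipped; C skipped; H skipped; D skipped; B skipped.
Profit = 60 + 59 + 69 = 188

188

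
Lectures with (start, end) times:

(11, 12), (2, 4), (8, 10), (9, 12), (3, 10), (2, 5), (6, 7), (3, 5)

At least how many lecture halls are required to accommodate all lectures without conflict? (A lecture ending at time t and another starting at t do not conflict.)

4

Events (time:±→running): 2:+→1 2:+→2 3:+→3 3:+→4 … peak 4.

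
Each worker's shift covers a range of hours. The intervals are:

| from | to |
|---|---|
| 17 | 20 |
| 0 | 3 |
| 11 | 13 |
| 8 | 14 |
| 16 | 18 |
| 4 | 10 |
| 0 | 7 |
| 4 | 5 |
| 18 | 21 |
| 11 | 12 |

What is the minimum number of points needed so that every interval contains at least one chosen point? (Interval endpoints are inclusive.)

Sort by right endpoint; whenever an interval is uncovered, place a point at its right end.
Sorted: [0,3] [4,5] [0,7] [4,10] [11,12] [11,13] [8,14] [16,18] [17,20] [18,21]
{[0,3]} hit by 3; {[4,5],[0,7],[4,10]} hit by 5; {[11,12],[11,13],[8,14]} hit by 12; {[16,18],[17,20],[18,21]} hit by 18.
Points: 3, 5, 12, 18 (4 total).

4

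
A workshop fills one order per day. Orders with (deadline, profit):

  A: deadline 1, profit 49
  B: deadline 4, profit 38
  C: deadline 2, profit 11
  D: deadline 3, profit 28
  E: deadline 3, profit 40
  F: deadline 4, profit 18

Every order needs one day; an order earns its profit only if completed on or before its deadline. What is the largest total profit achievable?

155

Take jobs in profit order; each goes to the latest open slot no later than its deadline.
By profit: A(d1,49), E(d3,40), B(d4,38), D(d3,28), F(d4,18), C(d2,11)
A→slot 1; E→slot 3; B→slot 4; D→slot 2; F skipped; C skipped.
Profit = 49 + 28 + 40 + 38 = 155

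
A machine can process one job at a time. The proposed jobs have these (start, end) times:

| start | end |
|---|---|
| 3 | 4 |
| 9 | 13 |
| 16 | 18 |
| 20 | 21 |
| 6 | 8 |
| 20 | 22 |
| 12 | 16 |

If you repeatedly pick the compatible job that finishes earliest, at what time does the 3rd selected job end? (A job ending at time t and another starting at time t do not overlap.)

Greedy by earliest finish: after sorting by end time, pick each interval compatible with the last pick.
By end time: (3,4), (6,8), (9,13), (12,16), (16,18), (20,21), (20,22).
Pick (3,4); next start ≥ 4 → (6,8); next start ≥ 8 → (9,13); next start ≥ 13 → (16,18); next start ≥ 18 → (20,21).
Selected: (3,4) (6,8) (9,13) (16,18) (20,21)

13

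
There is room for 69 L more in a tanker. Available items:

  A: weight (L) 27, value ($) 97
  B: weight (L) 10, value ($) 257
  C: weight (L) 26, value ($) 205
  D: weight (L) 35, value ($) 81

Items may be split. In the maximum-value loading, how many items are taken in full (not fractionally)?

Order: B (257/10=25.70) > C (205/26=7.88) > A (97/27=3.59) > D (81/35=2.31)
Fill: take B (10 @ 257) → take C (26 @ 205) → take A (27 @ 97) → take 6/35 of D → 13.89; 69/69 used.
3 item(s) taken whole; one partial (take 6/35 of D).

3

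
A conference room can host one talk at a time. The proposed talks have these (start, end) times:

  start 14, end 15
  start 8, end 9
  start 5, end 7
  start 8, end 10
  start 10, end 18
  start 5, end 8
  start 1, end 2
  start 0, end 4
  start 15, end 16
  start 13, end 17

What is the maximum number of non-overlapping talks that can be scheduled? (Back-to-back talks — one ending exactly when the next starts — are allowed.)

Sort by end time and greedily take each interval whose start is ≥ the last chosen end.
Sorted by end: (1,2)  (0,4)  (5,7)  (5,8)  (8,9)  (8,10)  (14,15)  (15,16)  (13,17)  (10,18)
take (1,2); take (5,7); skip (5,8); take (8,9); skip (8,10); take (14,15); take (15,16); skip (13,17).
Selected 5 talks.

5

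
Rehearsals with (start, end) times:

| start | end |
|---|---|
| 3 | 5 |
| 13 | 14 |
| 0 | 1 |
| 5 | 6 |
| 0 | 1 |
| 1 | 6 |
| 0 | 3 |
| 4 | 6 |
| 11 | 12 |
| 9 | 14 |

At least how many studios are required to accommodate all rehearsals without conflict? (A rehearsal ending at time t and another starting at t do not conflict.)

3

Events (time:±→running): 0:+→1 0:+→2 0:+→3 … peak 3.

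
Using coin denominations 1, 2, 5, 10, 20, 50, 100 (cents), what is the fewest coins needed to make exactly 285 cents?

285 = 2×100 + 1×50 + 1×20 + 1×10 + 1×5
Total coins = 2 + 1 + 1 + 1 + 1 = 6

6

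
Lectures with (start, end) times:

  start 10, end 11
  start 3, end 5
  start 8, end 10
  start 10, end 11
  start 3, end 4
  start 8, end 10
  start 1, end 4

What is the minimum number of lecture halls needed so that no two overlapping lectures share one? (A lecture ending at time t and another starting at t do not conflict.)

Events (time:±→running): 1:+→1 3:+→2 3:+→3 … peak 3.

3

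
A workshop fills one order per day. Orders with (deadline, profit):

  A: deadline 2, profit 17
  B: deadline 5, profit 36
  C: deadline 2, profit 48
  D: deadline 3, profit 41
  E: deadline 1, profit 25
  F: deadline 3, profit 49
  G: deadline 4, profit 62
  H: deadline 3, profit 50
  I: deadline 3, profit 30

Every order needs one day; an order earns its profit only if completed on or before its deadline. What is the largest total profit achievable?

By profit: G(d4,62), H(d3,50), F(d3,49), C(d2,48), D(d3,41), B(d5,36), I(d3,30), E(d1,25), A(d2,17)
G→slot 4; H→slot 3; F→slot 2; C→slot 1; D skipped; B→slot 5; I skipped; E skipped; A skipped.
Profit = 48 + 49 + 50 + 62 + 36 = 245

245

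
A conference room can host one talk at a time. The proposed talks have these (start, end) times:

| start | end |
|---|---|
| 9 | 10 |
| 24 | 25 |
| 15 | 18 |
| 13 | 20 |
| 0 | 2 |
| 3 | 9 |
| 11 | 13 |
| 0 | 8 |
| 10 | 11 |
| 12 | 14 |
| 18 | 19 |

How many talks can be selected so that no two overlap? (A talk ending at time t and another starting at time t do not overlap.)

8

By end time: (0,2), (0,8), (3,9), (9,10), (10,11), (11,13), (12,14), (15,18), (18,19), (13,20), (24,25).
Pick (0,2); next start ≥ 2 → (3,9); next start ≥ 9 → (9,10); next start ≥ 10 → (10,11); next start ≥ 11 → (11,13); next start ≥ 13 → (15,18); next start ≥ 18 → (18,19); next start ≥ 19 → (24,25).
Selected 8 talks.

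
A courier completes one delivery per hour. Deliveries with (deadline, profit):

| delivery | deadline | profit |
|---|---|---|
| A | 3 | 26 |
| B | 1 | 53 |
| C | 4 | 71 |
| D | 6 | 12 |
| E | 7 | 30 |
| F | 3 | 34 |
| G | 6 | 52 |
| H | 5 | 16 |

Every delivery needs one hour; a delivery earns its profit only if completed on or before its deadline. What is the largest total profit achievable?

282

Profit order: C=71 B=53 G=52 F=34 E=30 A=26 H=16 D=12
Assign: C→slot 4, B→slot 1, G→slot 6, F→slot 3, E→slot 7, A→slot 2, H→slot 5, D skipped.
Slots: [1:B] [2:A] [3:F] [4:C] [5:H] [6:G] [7:E]
Profit = 53 + 26 + 34 + 71 + 16 + 52 + 30 = 282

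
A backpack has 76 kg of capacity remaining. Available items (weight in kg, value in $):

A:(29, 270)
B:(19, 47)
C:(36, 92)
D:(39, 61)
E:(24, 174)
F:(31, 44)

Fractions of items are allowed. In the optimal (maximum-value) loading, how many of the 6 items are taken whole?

Order: A (270/29=9.31) > E (174/24=7.25) > C (92/36=2.56) > B (47/19=2.47) > D (61/39=1.56) > F (44/31=1.42)
Fill: take A (29 @ 270) → take E (24 @ 174) → take 23/36 of C → 58.78; 76/76 used.
2 item(s) taken whole; one partial (take 23/36 of C).

2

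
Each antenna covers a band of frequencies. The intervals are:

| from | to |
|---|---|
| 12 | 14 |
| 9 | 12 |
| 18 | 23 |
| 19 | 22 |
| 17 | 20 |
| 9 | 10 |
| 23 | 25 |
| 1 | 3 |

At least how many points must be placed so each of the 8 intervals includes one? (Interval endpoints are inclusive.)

Sort by right endpoint; whenever an interval is uncovered, place a point at its right end.
By right end: [1,3]  [9,10]  [9,12]  [12,14]  [17,20]  [19,22]  [18,23]  [23,25]
[1,3] uncovered → point at 3; [9,10] uncovered → point at 10; [12,14] uncovered → point at 14; [17,20] uncovered → point at 20; [23,25] uncovered → point at 25.
Points: 3, 10, 14, 20, 25 (5 total).

5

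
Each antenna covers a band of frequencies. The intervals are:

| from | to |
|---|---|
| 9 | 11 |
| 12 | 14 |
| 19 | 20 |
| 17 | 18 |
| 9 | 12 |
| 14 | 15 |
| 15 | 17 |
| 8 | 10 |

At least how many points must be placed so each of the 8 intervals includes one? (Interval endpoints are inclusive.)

4

By right end: [8,10]  [9,11]  [9,12]  [12,14]  [14,15]  [15,17]  [17,18]  [19,20]
[8,10] uncovered → point at 10; [12,14] uncovered → point at 14; [15,17] uncovered → point at 17; [19,20] uncovered → point at 20.
Points: 10, 14, 17, 20 (4 total).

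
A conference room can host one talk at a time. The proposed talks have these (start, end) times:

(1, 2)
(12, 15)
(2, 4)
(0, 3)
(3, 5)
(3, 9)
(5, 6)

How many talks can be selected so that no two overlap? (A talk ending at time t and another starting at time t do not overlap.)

Sorted by end: (1,2)  (0,3)  (2,4)  (3,5)  (5,6)  (3,9)  (12,15)
take (1,2); skip (0,3); take (2,4); skip (3,5); take (5,6); take (12,15).
Selected 4 talks.

4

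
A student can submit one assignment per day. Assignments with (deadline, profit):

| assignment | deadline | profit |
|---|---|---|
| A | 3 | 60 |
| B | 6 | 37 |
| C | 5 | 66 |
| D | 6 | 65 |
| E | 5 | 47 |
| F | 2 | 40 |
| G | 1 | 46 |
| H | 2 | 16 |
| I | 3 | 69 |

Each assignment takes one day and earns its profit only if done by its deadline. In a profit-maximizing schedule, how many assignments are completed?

6

Take jobs in profit order; each goes to the latest open slot no later than its deadline.
Profit order: I=69 C=66 D=65 A=60 E=47 G=46 F=40 B=37 H=16
Assign: I→slot 3, C→slot 5, D→slot 6, A→slot 2, E→slot 4, G→slot 1, F skipped, B skipped, H skipped.
Slots: [1:G] [2:A] [3:I] [4:E] [5:C] [6:D]
6 of 9 scheduled.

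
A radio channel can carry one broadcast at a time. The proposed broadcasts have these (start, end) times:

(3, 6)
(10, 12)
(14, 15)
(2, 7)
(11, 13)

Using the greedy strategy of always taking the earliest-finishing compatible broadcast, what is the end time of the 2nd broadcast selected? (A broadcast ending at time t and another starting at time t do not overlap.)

Sorted by end: (3,6)  (2,7)  (10,12)  (11,13)  (14,15)
take (3,6); take (10,12); skip (11,13); take (14,15).
Selected: (3,6) (10,12) (14,15)

12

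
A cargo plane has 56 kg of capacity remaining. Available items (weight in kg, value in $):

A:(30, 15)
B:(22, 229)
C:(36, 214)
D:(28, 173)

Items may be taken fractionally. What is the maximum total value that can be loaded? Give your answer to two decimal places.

Ratios (sorted): B 10.41, D 6.18, C 5.94, A 0.50
take B (22 @ 229); take D (28 @ 173); take 6/36 of C → 35.67. Capacity used 56/56.
Total value = 437.67

437.67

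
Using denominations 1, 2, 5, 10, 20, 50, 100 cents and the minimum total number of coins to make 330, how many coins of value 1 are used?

Greedy: take as many of the largest coin as possible, then repeat with the remainder.
330 = 3×100 + 1×20 + 1×10
Count of 1: 0

0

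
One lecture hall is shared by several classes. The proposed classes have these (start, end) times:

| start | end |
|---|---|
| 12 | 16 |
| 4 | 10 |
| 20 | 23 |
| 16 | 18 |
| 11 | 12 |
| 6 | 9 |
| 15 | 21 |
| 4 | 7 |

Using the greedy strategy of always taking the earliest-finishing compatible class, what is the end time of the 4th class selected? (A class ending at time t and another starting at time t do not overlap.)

18

Sort by end time and greedily take each interval whose start is ≥ the last chosen end.
Sorted by end: (4,7)  (6,9)  (4,10)  (11,12)  (12,16)  (16,18)  (15,21)  (20,23)
take (4,7); skip (6,9); take (11,12); take (12,16); take (16,18); take (20,23).
Selected: (4,7) (11,12) (12,16) (16,18) (20,23)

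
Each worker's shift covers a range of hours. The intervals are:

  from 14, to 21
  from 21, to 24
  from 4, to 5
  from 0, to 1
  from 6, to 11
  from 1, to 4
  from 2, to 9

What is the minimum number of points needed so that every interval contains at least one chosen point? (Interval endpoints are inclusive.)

4

By right end: [0,1]  [1,4]  [4,5]  [2,9]  [6,11]  [14,21]  [21,24]
[0,1] uncovered → point at 1; [4,5] uncovered → point at 5; [6,11] uncovered → point at 11; [14,21] uncovered → point at 21.
Points: 1, 5, 11, 21 (4 total).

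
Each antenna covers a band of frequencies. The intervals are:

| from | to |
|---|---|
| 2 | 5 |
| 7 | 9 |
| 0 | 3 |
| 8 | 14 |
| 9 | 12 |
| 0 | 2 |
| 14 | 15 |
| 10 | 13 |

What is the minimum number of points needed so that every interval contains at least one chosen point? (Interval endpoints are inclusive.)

4

Process intervals by earliest right end; each time one isn't hit yet, stab at its right endpoint.
By right end: [0,2]  [0,3]  [2,5]  [7,9]  [9,12]  [10,13]  [8,14]  [14,15]
[0,2] uncovered → point at 2; [7,9] uncovered → point at 9; [10,13] uncovered → point at 13; [14,15] uncovered → point at 15.
Points: 2, 9, 13, 15 (4 total).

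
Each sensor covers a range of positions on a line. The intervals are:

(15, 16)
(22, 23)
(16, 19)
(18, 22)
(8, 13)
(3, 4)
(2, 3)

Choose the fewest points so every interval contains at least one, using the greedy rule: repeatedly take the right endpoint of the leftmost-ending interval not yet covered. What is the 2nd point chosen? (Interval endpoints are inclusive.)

Process intervals by earliest right end; each time one isn't hit yet, stab at its right endpoint.
Sorted: [2,3] [3,4] [8,13] [15,16] [16,19] [18,22] [22,23]
{[2,3],[3,4]} hit by 3; {[8,13]} hit by 13; {[15,16],[16,19]} hit by 16; {[18,22],[22,23]} hit by 22.
Points: 3, 13, 16, 22 (4 total).

13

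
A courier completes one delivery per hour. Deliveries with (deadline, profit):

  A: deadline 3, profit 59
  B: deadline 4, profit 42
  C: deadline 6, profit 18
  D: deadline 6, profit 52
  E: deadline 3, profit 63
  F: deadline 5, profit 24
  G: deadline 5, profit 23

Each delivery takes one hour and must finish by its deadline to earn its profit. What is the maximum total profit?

263

Profit order: E=63 A=59 D=52 B=42 F=24 G=23 C=18
Assign: E→slot 3, A→slot 2, D→slot 6, B→slot 4, F→slot 5, G→slot 1, C skipped.
Slots: [1:G] [2:A] [3:E] [4:B] [5:F] [6:D]
Profit = 23 + 59 + 63 + 42 + 24 + 52 = 263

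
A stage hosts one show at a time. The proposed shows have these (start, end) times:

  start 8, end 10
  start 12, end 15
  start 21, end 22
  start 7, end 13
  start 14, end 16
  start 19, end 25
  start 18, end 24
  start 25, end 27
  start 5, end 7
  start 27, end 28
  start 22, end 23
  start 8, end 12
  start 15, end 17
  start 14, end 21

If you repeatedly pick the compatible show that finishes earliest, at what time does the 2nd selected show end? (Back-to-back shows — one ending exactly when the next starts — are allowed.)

Sort by end time and greedily take each interval whose start is ≥ the last chosen end.
By end time: (5,7), (8,10), (8,12), (7,13), (12,15), (14,16), (15,17), (14,21), (21,22), (22,23), (18,24), (19,25), (25,27), (27,28).
Pick (5,7); next start ≥ 7 → (8,10); next start ≥ 10 → (12,15); next start ≥ 15 → (15,17); next start ≥ 17 → (21,22); next start ≥ 22 → (22,23); next start ≥ 23 → (25,27); next start ≥ 27 → (27,28).
Selected: (5,7) (8,10) (12,15) (15,17) (21,22) (22,23) (25,27) (27,28)

10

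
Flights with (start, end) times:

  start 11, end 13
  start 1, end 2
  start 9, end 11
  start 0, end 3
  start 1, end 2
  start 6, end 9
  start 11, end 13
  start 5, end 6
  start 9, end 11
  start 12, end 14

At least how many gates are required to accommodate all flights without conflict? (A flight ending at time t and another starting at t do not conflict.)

3

The answer is the maximum number of intervals overlapping at any instant.
starts: [0, 1, 1, 5, 6, 9, 9, 11, 11, 12]
ends:   [2, 2, 3, 6, 9, 11, 11, 13, 13, 14]
s0→1 s1→2 s1→3  — peak 3.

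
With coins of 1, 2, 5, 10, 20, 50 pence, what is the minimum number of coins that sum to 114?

5

114 = 2×50 + 1×10 + 2×2
Total coins = 2 + 1 + 2 = 5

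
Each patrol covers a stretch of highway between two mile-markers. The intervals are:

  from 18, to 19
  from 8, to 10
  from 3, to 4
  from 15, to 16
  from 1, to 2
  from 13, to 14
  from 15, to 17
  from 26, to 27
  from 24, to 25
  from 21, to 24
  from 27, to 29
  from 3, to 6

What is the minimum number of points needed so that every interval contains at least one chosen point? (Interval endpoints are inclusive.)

8

Sorted: [1,2] [3,4] [3,6] [8,10] [13,14] [15,16] [15,17] [18,19] [21,24] [24,25] [26,27] [27,29]
{[1,2]} hit by 2; {[3,4],[3,6]} hit by 4; {[8,10]} hit by 10; {[13,14]} hit by 14; {[15,16],[15,17]} hit by 16; {[18,19]} hit by 19; {[21,24],[24,25]} hit by 24; {[26,27],[27,29]} hit by 27.
Points: 2, 4, 10, 14, 16, 19, 24, 27 (8 total).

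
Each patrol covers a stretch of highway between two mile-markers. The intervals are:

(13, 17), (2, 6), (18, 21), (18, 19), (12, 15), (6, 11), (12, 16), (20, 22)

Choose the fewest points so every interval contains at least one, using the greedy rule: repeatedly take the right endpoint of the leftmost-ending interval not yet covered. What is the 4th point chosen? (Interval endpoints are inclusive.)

22

Sort by right endpoint; whenever an interval is uncovered, place a point at its right end.
Sorted: [2,6] [6,11] [12,15] [12,16] [13,17] [18,19] [18,21] [20,22]
{[2,6],[6,11]} hit by 6; {[12,15],[12,16],[13,17]} hit by 15; {[18,19],[18,21]} hit by 19; {[20,22]} hit by 22.
Points: 6, 15, 19, 22 (4 total).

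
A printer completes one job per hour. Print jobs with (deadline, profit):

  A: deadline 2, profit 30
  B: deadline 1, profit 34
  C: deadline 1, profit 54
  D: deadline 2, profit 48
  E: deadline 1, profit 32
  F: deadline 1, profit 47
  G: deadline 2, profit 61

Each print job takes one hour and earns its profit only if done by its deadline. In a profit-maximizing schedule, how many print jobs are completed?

By profit: G(d2,61), C(d1,54), D(d2,48), F(d1,47), B(d1,34), E(d1,32), A(d2,30)
G→slot 2; C→slot 1; D skipped; F skipped; B skipped; E skipped; A skipped.
2 of 7 scheduled.

2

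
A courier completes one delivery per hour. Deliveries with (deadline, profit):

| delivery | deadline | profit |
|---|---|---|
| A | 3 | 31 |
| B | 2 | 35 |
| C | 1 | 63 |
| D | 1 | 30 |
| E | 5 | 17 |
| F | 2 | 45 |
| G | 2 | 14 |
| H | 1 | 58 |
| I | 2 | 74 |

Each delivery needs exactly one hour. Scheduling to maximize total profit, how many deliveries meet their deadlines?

Take jobs in profit order; each goes to the latest open slot no later than its deadline.
Profit order: I=74 C=63 H=58 F=45 B=35 A=31 D=30 E=17 G=14
Assign: I→slot 2, C→slot 1, H skipped, F skipped, B skipped, A→slot 3, D skipped, E→slot 5, G skipped.
Slots: [1:C] [2:I] [3:A] [5:E]
4 of 9 scheduled.

4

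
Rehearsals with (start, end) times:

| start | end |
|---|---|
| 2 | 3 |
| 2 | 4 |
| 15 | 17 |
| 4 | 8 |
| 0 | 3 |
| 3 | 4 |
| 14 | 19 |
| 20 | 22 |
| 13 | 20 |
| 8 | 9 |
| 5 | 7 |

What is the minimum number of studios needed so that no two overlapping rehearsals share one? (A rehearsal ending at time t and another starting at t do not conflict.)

Events (time:±→running): 0:+→1 2:+→2 2:+→3 … peak 3.

3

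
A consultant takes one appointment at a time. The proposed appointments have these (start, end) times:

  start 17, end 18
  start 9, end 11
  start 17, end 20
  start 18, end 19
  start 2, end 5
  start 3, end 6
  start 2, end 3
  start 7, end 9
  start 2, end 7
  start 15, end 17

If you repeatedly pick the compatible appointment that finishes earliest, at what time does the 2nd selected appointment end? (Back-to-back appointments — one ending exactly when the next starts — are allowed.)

6

Greedy by earliest finish: after sorting by end time, pick each interval compatible with the last pick.
By end time: (2,3), (2,5), (3,6), (2,7), (7,9), (9,11), (15,17), (17,18), (18,19), (17,20).
Pick (2,3); next start ≥ 3 → (3,6); next start ≥ 6 → (7,9); next start ≥ 9 → (9,11); next start ≥ 11 → (15,17); next start ≥ 17 → (17,18); next start ≥ 18 → (18,19).
Selected: (2,3) (3,6) (7,9) (9,11) (15,17) (17,18) (18,19)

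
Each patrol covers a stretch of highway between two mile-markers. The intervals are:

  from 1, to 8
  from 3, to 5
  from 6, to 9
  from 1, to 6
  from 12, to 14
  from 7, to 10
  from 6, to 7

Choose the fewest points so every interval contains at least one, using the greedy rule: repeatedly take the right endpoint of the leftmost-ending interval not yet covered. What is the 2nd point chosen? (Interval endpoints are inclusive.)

7

Sorted: [3,5] [1,6] [6,7] [1,8] [6,9] [7,10] [12,14]
{[3,5],[1,6]} hit by 5; {[6,7],[1,8],[6,9],[7,10]} hit by 7; {[12,14]} hit by 14.
Points: 5, 7, 14 (3 total).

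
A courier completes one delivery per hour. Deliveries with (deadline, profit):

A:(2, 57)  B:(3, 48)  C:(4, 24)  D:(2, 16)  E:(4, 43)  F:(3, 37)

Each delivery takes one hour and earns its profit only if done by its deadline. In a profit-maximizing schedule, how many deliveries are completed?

Sort by profit descending; place each in the latest free slot ≤ its deadline.
By profit: A(d2,57), B(d3,48), E(d4,43), F(d3,37), C(d4,24), D(d2,16)
A→slot 2; B→slot 3; E→slot 4; F→slot 1; C skipped; D skipped.
4 of 6 scheduled.

4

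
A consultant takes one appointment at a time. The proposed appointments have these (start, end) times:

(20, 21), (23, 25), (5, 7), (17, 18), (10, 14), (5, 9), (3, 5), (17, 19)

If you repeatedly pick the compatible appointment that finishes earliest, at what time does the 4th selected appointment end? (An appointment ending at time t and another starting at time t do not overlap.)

18

Greedy by earliest finish: after sorting by end time, pick each interval compatible with the last pick.
Sorted by end: (3,5)  (5,7)  (5,9)  (10,14)  (17,18)  (17,19)  (20,21)  (23,25)
take (3,5); take (5,7); take (10,14); take (17,18); skip (17,19); take (20,21); take (23,25).
Selected: (3,5) (5,7) (10,14) (17,18) (20,21) (23,25)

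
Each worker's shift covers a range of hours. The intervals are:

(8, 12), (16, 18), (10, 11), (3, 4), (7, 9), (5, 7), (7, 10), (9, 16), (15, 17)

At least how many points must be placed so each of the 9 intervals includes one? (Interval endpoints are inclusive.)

Process intervals by earliest right end; each time one isn't hit yet, stab at its right endpoint.
Sorted: [3,4] [5,7] [7,9] [7,10] [10,11] [8,12] [9,16] [15,17] [16,18]
{[3,4]} hit by 4; {[5,7],[7,9],[7,10]} hit by 7; {[10,11],[8,12],[9,16]} hit by 11; {[15,17],[16,18]} hit by 17.
Points: 4, 7, 11, 17 (4 total).

4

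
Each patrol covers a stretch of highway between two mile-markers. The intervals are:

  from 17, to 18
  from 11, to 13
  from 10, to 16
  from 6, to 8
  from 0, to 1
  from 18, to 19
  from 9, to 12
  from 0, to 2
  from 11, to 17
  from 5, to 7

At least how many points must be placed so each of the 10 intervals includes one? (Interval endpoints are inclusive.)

4

Process intervals by earliest right end; each time one isn't hit yet, stab at its right endpoint.
Sorted: [0,1] [0,2] [5,7] [6,8] [9,12] [11,13] [10,16] [11,17] [17,18] [18,19]
{[0,1],[0,2]} hit by 1; {[5,7],[6,8]} hit by 7; {[9,12],[11,13],[10,16],[11,17]} hit by 12; {[17,18],[18,19]} hit by 18.
Points: 1, 7, 12, 18 (4 total).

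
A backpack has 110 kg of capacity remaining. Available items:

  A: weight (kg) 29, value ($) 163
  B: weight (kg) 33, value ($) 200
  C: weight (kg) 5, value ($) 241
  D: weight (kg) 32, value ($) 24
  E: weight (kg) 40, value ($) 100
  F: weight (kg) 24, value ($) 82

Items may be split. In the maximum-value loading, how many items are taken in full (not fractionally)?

Sort by value per unit weight and fill in that order.
Ratios (sorted): C 48.20, B 6.06, A 5.62, F 3.42, E 2.50, D 0.75
take C (5 @ 241); take B (33 @ 200); take A (29 @ 163); take F (24 @ 82); take 19/40 of E → 47.50. Capacity used 110/110.
4 item(s) taken whole; one partial (take 19/40 of E).

4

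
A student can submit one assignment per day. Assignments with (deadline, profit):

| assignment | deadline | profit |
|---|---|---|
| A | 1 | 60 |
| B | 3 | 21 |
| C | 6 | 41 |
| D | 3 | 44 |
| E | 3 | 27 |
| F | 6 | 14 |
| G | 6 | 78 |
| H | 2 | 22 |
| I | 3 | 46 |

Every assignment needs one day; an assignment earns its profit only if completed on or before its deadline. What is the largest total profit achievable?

283

Take jobs in profit order; each goes to the latest open slot no later than its deadline.
By profit: G(d6,78), A(d1,60), I(d3,46), D(d3,44), C(d6,41), E(d3,27), H(d2,22), B(d3,21), F(d6,14)
G→slot 6; A→slot 1; I→slot 3; D→slot 2; C→slot 5; E skipped; H skipped; B skipped; F→slot 4.
Profit = 60 + 44 + 46 + 14 + 41 + 78 = 283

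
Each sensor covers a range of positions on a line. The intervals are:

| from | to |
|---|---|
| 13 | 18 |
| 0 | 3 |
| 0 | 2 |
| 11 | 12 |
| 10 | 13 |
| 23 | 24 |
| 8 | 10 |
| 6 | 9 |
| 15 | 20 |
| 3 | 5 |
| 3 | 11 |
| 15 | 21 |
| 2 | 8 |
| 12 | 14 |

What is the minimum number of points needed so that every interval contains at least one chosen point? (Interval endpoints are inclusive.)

6

Process intervals by earliest right end; each time one isn't hit yet, stab at its right endpoint.
Sorted: [0,2] [0,3] [3,5] [2,8] [6,9] [8,10] [3,11] [11,12] [10,13] [12,14] [13,18] [15,20] [15,21] [23,24]
{[0,2],[0,3]} hit by 2; {[3,5],[2,8]} hit by 5; {[6,9],[8,10],[3,11]} hit by 9; {[11,12],[10,13],[12,14]} hit by 12; {[13,18],[15,20],[15,21]} hit by 18; {[23,24]} hit by 24.
Points: 2, 5, 9, 12, 18, 24 (6 total).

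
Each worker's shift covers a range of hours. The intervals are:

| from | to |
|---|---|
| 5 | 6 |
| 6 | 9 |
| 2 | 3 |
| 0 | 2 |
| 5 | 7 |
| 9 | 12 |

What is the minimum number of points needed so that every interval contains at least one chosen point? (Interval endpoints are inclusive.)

3

Process intervals by earliest right end; each time one isn't hit yet, stab at its right endpoint.
By right end: [0,2]  [2,3]  [5,6]  [5,7]  [6,9]  [9,12]
[0,2] uncovered → point at 2; [5,6] uncovered → point at 6; [9,12] uncovered → point at 12.
Points: 2, 6, 12 (3 total).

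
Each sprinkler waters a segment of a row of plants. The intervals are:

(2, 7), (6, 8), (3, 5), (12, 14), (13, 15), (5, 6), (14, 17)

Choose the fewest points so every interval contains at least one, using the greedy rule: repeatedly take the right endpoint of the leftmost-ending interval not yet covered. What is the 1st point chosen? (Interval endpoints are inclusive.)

5

Process intervals by earliest right end; each time one isn't hit yet, stab at its right endpoint.
By right end: [3,5]  [5,6]  [2,7]  [6,8]  [12,14]  [13,15]  [14,17]
[3,5] uncovered → point at 5; [6,8] uncovered → point at 8; [12,14] uncovered → point at 14.
Points: 5, 8, 14 (3 total).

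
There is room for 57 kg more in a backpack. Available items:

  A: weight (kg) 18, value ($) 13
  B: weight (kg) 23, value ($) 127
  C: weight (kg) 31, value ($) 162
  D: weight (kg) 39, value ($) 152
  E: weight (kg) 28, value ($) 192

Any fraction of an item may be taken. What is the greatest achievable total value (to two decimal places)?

Sort by value per unit weight and fill in that order.
Order: E (192/28=6.86) > B (127/23=5.52) > C (162/31=5.23) > D (152/39=3.90) > A (13/18=0.72)
Fill: take E (28 @ 192) → take B (23 @ 127) → take 6/31 of C → 31.35; 57/57 used.
Total value = 350.35

350.35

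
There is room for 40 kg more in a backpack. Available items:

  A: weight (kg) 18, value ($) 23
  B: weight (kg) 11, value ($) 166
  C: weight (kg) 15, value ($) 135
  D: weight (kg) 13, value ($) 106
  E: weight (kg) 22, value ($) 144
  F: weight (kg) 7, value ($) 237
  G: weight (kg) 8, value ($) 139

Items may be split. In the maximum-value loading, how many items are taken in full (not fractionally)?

3

Order: F (237/7=33.86) > G (139/8=17.38) > B (166/11=15.09) > C (135/15=9.00) > D (106/13=8.15) > E (144/22=6.55) > A (23/18=1.28)
Fill: take F (7 @ 237) → take G (8 @ 139) → take B (11 @ 166) → take 14/15 of C → 126.00; 40/40 used.
3 item(s) taken whole; one partial (take 14/15 of C).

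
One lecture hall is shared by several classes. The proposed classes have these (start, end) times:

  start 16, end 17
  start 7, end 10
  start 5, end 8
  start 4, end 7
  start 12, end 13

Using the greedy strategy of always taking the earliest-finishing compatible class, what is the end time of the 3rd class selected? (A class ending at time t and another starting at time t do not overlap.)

Sort by end time and greedily take each interval whose start is ≥ the last chosen end.
Sorted by end: (4,7)  (5,8)  (7,10)  (12,13)  (16,17)
take (4,7); skip (5,8); take (7,10); take (12,13); take (16,17).
Selected: (4,7) (7,10) (12,13) (16,17)

13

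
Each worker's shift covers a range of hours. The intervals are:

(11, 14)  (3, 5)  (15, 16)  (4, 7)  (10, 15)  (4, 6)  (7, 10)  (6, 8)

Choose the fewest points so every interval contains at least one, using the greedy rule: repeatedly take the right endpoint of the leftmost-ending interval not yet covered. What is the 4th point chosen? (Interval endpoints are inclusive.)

By right end: [3,5]  [4,6]  [4,7]  [6,8]  [7,10]  [11,14]  [10,15]  [15,16]
[3,5] uncovered → point at 5; [6,8] uncovered → point at 8; [11,14] uncovered → point at 14; [15,16] uncovered → point at 16.
Points: 5, 8, 14, 16 (4 total).

16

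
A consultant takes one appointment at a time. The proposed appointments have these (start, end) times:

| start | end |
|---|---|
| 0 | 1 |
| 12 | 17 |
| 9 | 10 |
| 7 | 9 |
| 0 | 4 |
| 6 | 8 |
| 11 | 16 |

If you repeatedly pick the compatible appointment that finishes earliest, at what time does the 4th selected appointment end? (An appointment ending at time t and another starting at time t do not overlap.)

16

Sort by end time and greedily take each interval whose start is ≥ the last chosen end.
Sorted by end: (0,1)  (0,4)  (6,8)  (7,9)  (9,10)  (11,16)  (12,17)
take (0,1); skip (0,4); take (6,8); skip (7,9); take (9,10); take (11,16).
Selected: (0,1) (6,8) (9,10) (11,16)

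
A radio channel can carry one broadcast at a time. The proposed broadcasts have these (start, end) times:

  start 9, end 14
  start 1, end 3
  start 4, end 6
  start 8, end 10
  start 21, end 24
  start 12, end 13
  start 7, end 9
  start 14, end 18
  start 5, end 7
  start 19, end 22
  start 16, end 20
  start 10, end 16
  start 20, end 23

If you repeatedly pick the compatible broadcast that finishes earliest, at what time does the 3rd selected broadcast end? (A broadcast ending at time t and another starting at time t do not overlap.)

9

Greedy by earliest finish: after sorting by end time, pick each interval compatible with the last pick.
By end time: (1,3), (4,6), (5,7), (7,9), (8,10), (12,13), (9,14), (10,16), (14,18), (16,20), (19,22), (20,23), (21,24).
Pick (1,3); next start ≥ 3 → (4,6); next start ≥ 6 → (7,9); next start ≥ 9 → (12,13); next start ≥ 13 → (14,18); next start ≥ 18 → (19,22).
Selected: (1,3) (4,6) (7,9) (12,13) (14,18) (19,22)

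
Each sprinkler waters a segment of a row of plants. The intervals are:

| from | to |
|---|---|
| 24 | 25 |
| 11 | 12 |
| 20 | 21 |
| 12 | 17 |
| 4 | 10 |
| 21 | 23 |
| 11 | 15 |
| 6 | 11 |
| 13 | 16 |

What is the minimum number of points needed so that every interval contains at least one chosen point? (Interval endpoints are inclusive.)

5

Process intervals by earliest right end; each time one isn't hit yet, stab at its right endpoint.
Sorted: [4,10] [6,11] [11,12] [11,15] [13,16] [12,17] [20,21] [21,23] [24,25]
{[4,10],[6,11]} hit by 10; {[11,12],[11,15]} hit by 12; {[13,16],[12,17]} hit by 16; {[20,21],[21,23]} hit by 21; {[24,25]} hit by 25.
Points: 10, 12, 16, 21, 25 (5 total).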